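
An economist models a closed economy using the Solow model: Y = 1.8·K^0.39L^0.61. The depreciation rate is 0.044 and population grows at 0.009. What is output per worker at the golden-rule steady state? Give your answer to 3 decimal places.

Capital per worker breaks even when investment replaces (n + δ)·k; here n + δ = 0.053.
Maximizing c = f(k) − (n+δ)·k gives f'(k) = n+δ, i.e. 0.39·1.8·k^(0.39−1) = 0.053, so k_gold = (0.39·1.8/0.053)^(1/0.61) ≈ 69.0947.
Output: y_gold = 1.8·k_gold^0.39 = 1.8·69.0947^0.39 ≈ 9.3898.

y_gold ≈ 9.390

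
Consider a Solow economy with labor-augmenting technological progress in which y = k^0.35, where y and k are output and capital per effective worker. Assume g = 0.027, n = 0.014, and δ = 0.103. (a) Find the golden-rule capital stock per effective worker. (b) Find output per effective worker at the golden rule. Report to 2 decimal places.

Break-even investment rate: n + g + δ = 0.014 + 0.027 + 0.103 = 0.144.
Golden rule sets MPK = n+g+δ: 0.35·k^(0.35−1) = 0.144, so k_gold = (0.35/0.144)^(1/0.65) ≈ 3.9210.
y_gold = 3.9210^0.35 ≈ 1.6132.

(a) k_gold ≈ 3.92; (b) y_gold ≈ 1.61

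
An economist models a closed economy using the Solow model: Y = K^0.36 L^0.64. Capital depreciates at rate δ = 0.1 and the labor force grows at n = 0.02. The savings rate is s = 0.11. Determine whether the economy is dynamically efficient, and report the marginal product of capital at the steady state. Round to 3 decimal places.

dynamically efficient; MPK ≈ 0.393

Capital per worker breaks even when investment replaces (n + δ)·k; here n + δ = 0.12.
Steady-state k*: s·k^0.36 = 0.12·k gives k* = (0.11/0.12)^(1/0.64) ≈ 0.8729.
MPK = 0.36·0.8729^(-0.64) ≈ 0.3927.
MPK > n+δ = 0.12, so the economy is dynamically efficient (under-saving).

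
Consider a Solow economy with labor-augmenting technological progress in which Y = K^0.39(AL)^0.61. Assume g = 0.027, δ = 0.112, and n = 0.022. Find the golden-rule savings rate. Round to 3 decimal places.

n + g + δ = 0.022 + 0.027 + 0.112 = 0.161.
At the golden rule MPK = n+g+δ, and in any Cobb-Douglas steady state s = (n+g+δ)·k/y = MPK·k/y = capital's share 0.39.

s_gold = 0.390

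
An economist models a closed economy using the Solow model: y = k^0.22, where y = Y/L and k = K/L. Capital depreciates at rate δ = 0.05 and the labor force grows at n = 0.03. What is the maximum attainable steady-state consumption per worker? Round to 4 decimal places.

c_gold ≈ 1.0375

Capital per worker breaks even when investment replaces (n + δ)·k; here n + δ = 0.08.
Setting f'(k) = n+δ gives 0.22·k^(0.22−1) = 0.08, hence k_gold = (0.22/0.08)^(1/0.78) ≈ 3.6580.
y_gold = 3.6580^0.22 ≈ 1.3302.
c_gold = y_gold − (n+δ)·k_gold = 1.3302 − 0.08·3.6580 ≈ 1.0375.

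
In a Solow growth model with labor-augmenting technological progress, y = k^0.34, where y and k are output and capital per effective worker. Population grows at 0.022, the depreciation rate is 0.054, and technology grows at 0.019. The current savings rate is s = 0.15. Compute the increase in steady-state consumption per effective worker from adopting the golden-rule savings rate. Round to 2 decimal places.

Capital per effective worker breaks even when investment replaces (n + g + δ)·k; here n + g + δ = 0.095.
Current steady state (s = 0.15): k* = (0.15/0.095)^(1/0.66) ≈ 1.9978, y* = 1.9978^0.34 ≈ 1.2653, c* = (1−0.15)·1.2653 ≈ 1.0755.
Maximizing c = f(k) − (n+g+δ)·k gives f'(k) = n+g+δ, i.e. 0.34·k^(0.34−1) = 0.095, so k_gold = (0.34/0.095)^(1/0.66) ≈ 6.9028.
y_gold = 6.9028^0.34 ≈ 1.9287, c_gold = y_gold − 0.095·k_gold ≈ 1.2730.
Gain: Δc = 1.2730 − 1.0755 ≈ 0.1975.

Δc ≈ 0.20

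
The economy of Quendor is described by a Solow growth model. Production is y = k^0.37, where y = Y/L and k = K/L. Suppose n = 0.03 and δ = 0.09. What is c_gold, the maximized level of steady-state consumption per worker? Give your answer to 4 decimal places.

c_gold ≈ 1.2205

n + δ = 0.03 + 0.09 = 0.12.
Golden rule sets MPK = n+δ: 0.37·k^(0.37−1) = 0.12, so k_gold = (0.37/0.12)^(1/0.63) ≈ 5.9734.
y_gold = 5.9734^0.37 ≈ 1.9373.
c_gold = y_gold − (n+δ)·k_gold = 1.9373 − 0.12·5.9734 ≈ 1.2205.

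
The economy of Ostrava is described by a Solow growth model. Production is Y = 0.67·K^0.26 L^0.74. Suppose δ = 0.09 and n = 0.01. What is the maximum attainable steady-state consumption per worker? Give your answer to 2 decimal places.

c_gold ≈ 0.60

n + δ = 0.01 + 0.09 = 0.1.
At the golden rule the marginal product of capital equals n+δ: 0.26·0.67·k^(0.26−1) = 0.1. Solving, k_gold = (0.26·0.67/0.1)^(1/0.74) ≈ 2.1171.
y_gold = 0.67·2.1171^0.26 ≈ 0.8143.
c_gold = y_gold − (n+δ)·k_gold = 0.8143 − 0.1·2.1171 ≈ 0.6026.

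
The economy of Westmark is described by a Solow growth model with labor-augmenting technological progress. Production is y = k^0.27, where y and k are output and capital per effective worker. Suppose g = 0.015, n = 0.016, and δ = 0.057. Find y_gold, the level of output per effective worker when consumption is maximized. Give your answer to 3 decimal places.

y_gold ≈ 1.514

The effective depreciation rate is n + g + δ = 0.016 + 0.015 + 0.057 = 0.088.
At the golden rule the marginal product of capital equals n+g+δ: 0.27·k^(0.27−1) = 0.088. Solving, k_gold = (0.27/0.088)^(1/0.73) ≈ 4.6447.
Output: y_gold = k_gold^0.27 = 4.6447^0.27 ≈ 1.5138.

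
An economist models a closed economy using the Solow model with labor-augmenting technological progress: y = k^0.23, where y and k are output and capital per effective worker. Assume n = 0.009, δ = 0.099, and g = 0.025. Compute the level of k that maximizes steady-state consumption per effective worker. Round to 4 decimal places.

Capital per effective worker breaks even when investment replaces (n + g + δ)·k; here n + g + δ = 0.133.
At the golden rule the marginal product of capital equals n+g+δ: 0.23·k^(0.23−1) = 0.133. Solving, k_gold = (0.23/0.133)^(1/0.77) ≈ 2.0367.

k_gold ≈ 2.0367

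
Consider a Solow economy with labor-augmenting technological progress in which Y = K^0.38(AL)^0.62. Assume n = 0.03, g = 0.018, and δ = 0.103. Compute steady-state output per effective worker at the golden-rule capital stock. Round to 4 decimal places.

Capital per effective worker breaks even when investment replaces (n + g + δ)·k; here n + g + δ = 0.151.
At the golden rule the marginal product of capital equals n+g+δ: 0.38·k^(0.38−1) = 0.151. Solving, k_gold = (0.38/0.151)^(1/0.62) ≈ 4.4306.
Output: y_gold = k_gold^0.38 = 4.4306^0.38 ≈ 1.7606.

y_gold ≈ 1.7606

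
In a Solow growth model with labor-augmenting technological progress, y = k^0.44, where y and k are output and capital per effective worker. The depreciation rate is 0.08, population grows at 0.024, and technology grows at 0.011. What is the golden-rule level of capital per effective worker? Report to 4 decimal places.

The effective depreciation rate is n + g + δ = 0.024 + 0.011 + 0.08 = 0.115.
At the golden rule the marginal product of capital equals n+g+δ: 0.44·k^(0.44−1) = 0.115. Solving, k_gold = (0.44/0.115)^(1/0.56) ≈ 10.9808.

k_gold ≈ 10.9808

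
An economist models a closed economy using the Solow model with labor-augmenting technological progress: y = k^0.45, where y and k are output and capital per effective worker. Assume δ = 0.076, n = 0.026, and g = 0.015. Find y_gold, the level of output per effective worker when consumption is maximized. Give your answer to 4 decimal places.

n + g + δ = 0.026 + 0.015 + 0.076 = 0.117.
Setting f'(k) = n+g+δ gives 0.45·k^(0.45−1) = 0.117, hence k_gold = (0.45/0.117)^(1/0.55) ≈ 11.5794.
Output: y_gold = k_gold^0.45 = 11.5794^0.45 ≈ 3.0106.

y_gold ≈ 3.0106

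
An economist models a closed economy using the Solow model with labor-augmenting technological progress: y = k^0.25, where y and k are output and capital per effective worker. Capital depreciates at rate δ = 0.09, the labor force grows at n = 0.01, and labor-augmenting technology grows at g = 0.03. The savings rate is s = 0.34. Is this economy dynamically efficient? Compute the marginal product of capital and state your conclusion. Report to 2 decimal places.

dynamically inefficient; MPK ≈ 0.10

The effective depreciation rate is n + g + δ = 0.01 + 0.03 + 0.09 = 0.13.
Steady-state k*: s·k^0.25 = 0.13·k gives k* = (0.34/0.13)^(1/0.75) ≈ 3.6034.
MPK = 0.25·3.6034^(-0.75) ≈ 0.0956.
MPK < n+g+δ = 0.13, so the economy is dynamically inefficient (over-saving).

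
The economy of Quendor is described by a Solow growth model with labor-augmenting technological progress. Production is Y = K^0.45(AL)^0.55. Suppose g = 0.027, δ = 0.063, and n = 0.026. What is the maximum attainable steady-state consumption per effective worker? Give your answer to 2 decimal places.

c_gold ≈ 1.67

n + g + δ = 0.026 + 0.027 + 0.063 = 0.116.
Golden rule sets MPK = n+g+δ: 0.45·k^(0.45−1) = 0.116, so k_gold = (0.45/0.116)^(1/0.55) ≈ 11.7615.
y_gold = 11.7615^0.45 ≈ 3.0319.
c_gold = y_gold − (n+g+δ)·k_gold = 3.0319 − 0.116·11.7615 ≈ 1.6675.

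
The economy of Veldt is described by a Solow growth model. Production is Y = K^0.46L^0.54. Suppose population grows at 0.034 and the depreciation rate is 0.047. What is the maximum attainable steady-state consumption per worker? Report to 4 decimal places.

n + δ = 0.034 + 0.047 = 0.081.
At the golden rule the marginal product of capital equals n+δ: 0.46·k^(0.46−1) = 0.081. Solving, k_gold = (0.46/0.081)^(1/0.54) ≈ 24.9345.
y_gold = 24.9345^0.46 ≈ 4.3906.
c_gold = y_gold − (n+δ)·k_gold = 4.3906 − 0.081·24.9345 ≈ 2.3710.

c_gold ≈ 2.3710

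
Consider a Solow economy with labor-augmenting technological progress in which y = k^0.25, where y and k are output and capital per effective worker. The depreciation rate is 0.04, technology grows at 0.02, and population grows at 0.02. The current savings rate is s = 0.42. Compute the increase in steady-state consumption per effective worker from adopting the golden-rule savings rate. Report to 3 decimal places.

n + g + δ = 0.02 + 0.02 + 0.04 = 0.08.
Current steady state (s = 0.42): k* = (0.42/0.08)^(1/0.75) ≈ 9.1246, y* = 9.1246^0.25 ≈ 1.7380, c* = (1−0.42)·1.7380 ≈ 1.0080.
Setting f'(k) = n+g+δ gives 0.25·k^(0.25−1) = 0.08, hence k_gold = (0.25/0.08)^(1/0.75) ≈ 4.5688.
y_gold = 4.5688^0.25 ≈ 1.4620, c_gold = y_gold − 0.08·k_gold ≈ 1.0965.
Gain: Δc = 1.0965 − 1.0080 ≈ 0.0885.

Δc ≈ 0.088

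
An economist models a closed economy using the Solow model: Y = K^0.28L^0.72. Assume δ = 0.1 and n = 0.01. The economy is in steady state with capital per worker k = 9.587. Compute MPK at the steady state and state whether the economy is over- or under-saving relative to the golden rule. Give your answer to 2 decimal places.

over-saving; MPK ≈ 0.05

Break-even investment rate: n + δ = 0.01 + 0.1 = 0.11.
MPK = 0.28·k^(0.28−1) = 0.28·9.587^(-0.72) ≈ 0.0550.
MPK < 0.11, so the economy is dynamically inefficient (over-saving).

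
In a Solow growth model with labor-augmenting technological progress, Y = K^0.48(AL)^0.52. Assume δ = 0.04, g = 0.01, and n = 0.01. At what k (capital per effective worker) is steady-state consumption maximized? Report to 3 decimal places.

k_gold ≈ 54.540

The effective depreciation rate is n + g + δ = 0.01 + 0.01 + 0.04 = 0.06.
Golden rule sets MPK = n+g+δ: 0.48·k^(0.48−1) = 0.06, so k_gold = (0.48/0.06)^(1/0.52) ≈ 54.5395.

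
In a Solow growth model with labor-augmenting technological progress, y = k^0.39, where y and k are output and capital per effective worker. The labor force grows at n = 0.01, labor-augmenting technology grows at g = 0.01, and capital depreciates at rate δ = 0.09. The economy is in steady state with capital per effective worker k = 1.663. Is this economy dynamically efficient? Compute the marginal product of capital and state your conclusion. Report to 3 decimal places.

n + g + δ = 0.01 + 0.01 + 0.09 = 0.11.
MPK = 0.39·k^(0.39−1) = 0.39·1.663^(-0.61) ≈ 0.2860.
MPK > 0.11, so the economy is dynamically efficient (under-saving).

dynamically efficient; MPK ≈ 0.286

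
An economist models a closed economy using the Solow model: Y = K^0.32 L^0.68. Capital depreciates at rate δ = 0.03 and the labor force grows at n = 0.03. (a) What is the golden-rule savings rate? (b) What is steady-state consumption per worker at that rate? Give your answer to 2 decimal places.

(a) s_gold = 0.32; (b) c_gold ≈ 1.49

Break-even investment rate: n + δ = 0.03 + 0.03 = 0.06.
For Cobb-Douglas, s_gold equals capital's share: s_gold = 0.32.
At the golden rule the marginal product of capital equals n+δ: 0.32·k^(0.32−1) = 0.06. Solving, k_gold = (0.32/0.06)^(1/0.68) ≈ 11.7251.
y_gold = 11.7251^0.32 ≈ 2.1985; c_gold = (1−0.32)·y_gold ≈ 1.4949.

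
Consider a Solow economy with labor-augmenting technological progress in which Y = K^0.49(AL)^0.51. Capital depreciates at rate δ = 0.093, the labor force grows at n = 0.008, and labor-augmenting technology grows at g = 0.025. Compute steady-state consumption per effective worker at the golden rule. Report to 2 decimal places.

c_gold ≈ 1.88

n + g + δ = 0.008 + 0.025 + 0.093 = 0.126.
At the golden rule the marginal product of capital equals n+g+δ: 0.49·k^(0.49−1) = 0.126. Solving, k_gold = (0.49/0.126)^(1/0.51) ≈ 14.3391.
y_gold = 14.3391^0.49 ≈ 3.6872.
c_gold = y_gold − (n+g+δ)·k_gold = 3.6872 − 0.126·14.3391 ≈ 1.8805.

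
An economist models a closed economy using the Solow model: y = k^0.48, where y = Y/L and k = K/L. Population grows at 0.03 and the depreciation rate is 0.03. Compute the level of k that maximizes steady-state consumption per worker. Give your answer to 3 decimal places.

Break-even investment rate: n + δ = 0.03 + 0.03 = 0.06.
Setting f'(k) = n+δ gives 0.48·k^(0.48−1) = 0.06, hence k_gold = (0.48/0.06)^(1/0.52) ≈ 54.5395.

k_gold ≈ 54.540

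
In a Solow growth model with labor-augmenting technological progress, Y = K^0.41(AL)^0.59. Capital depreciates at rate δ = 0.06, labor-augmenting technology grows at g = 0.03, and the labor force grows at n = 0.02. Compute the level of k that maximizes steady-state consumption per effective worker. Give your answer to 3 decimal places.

k_gold ≈ 9.300

Break-even investment rate: n + g + δ = 0.02 + 0.03 + 0.06 = 0.11.
Maximizing c = f(k) − (n+g+δ)·k gives f'(k) = n+g+δ, i.e. 0.41·k^(0.41−1) = 0.11, so k_gold = (0.41/0.11)^(1/0.59) ≈ 9.2995.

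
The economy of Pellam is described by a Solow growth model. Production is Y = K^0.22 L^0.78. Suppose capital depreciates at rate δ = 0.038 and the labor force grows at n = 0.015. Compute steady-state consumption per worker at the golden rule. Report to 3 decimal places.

c_gold ≈ 1.165

Capital per worker breaks even when investment replaces (n + δ)·k; here n + δ = 0.053.
Golden rule sets MPK = n+δ: 0.22·k^(0.22−1) = 0.053, so k_gold = (0.22/0.053)^(1/0.78) ≈ 6.2015.
y_gold = 6.2015^0.22 ≈ 1.4940.
c_gold = y_gold − (n+δ)·k_gold = 1.4940 − 0.053·6.2015 ≈ 1.1653.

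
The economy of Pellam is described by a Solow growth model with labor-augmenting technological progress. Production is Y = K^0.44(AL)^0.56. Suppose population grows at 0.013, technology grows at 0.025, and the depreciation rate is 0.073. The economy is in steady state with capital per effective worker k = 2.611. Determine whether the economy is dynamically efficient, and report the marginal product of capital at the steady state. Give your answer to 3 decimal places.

dynamically efficient; MPK ≈ 0.257

n + g + δ = 0.013 + 0.025 + 0.073 = 0.111.
MPK = 0.44·k^(0.44−1) = 0.44·2.611^(-0.56) ≈ 0.2571.
MPK > 0.111, so the economy is dynamically efficient (under-saving).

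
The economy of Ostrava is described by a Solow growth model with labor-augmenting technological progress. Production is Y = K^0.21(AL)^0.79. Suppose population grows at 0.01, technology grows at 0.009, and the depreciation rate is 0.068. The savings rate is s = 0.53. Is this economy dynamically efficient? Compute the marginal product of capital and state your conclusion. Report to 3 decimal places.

n + g + δ = 0.01 + 0.009 + 0.068 = 0.087.
Steady-state k*: s·k^0.21 = 0.087·k gives k* = (0.53/0.087)^(1/0.79) ≈ 9.8483.
MPK = 0.21·9.8483^(-0.79) ≈ 0.0345.
MPK < n+g+δ = 0.087, so the economy is dynamically inefficient (over-saving).

dynamically inefficient; MPK ≈ 0.034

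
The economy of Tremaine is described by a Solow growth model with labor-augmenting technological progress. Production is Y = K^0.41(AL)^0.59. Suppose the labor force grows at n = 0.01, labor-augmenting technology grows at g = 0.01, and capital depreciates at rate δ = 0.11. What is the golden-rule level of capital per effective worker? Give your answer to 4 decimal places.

Break-even investment rate: n + g + δ = 0.01 + 0.01 + 0.11 = 0.13.
Maximizing c = f(k) − (n+g+δ)·k gives f'(k) = n+g+δ, i.e. 0.41·k^(0.41−1) = 0.13, so k_gold = (0.41/0.13)^(1/0.59) ≈ 7.0064.

k_gold ≈ 7.0064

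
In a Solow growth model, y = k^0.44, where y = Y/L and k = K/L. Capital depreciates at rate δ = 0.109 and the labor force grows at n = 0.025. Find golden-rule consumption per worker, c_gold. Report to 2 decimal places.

Break-even investment rate: n + δ = 0.025 + 0.109 = 0.134.
Setting f'(k) = n+δ gives 0.44·k^(0.44−1) = 0.134, hence k_gold = (0.44/0.134)^(1/0.56) ≈ 8.3570.
y_gold = 8.3570^0.44 ≈ 2.5451.
c_gold = y_gold − (n+δ)·k_gold = 2.5451 − 0.134·8.3570 ≈ 1.4252.

c_gold ≈ 1.43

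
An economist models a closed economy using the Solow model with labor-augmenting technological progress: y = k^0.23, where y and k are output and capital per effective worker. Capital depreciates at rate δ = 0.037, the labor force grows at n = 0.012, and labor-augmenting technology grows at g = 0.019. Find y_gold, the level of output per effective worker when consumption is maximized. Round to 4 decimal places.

The effective depreciation rate is n + g + δ = 0.012 + 0.019 + 0.037 = 0.068.
At the golden rule the marginal product of capital equals n+g+δ: 0.23·k^(0.23−1) = 0.068. Solving, k_gold = (0.23/0.068)^(1/0.77) ≈ 4.8674.
Output: y_gold = k_gold^0.23 = 4.8674^0.23 ≈ 1.4391.

y_gold ≈ 1.4391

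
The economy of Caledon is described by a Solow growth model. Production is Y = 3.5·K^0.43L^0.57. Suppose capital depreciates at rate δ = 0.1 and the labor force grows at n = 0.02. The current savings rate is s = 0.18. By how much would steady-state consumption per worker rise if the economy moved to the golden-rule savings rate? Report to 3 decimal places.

Capital per worker breaks even when investment replaces (n + δ)·k; here n + δ = 0.12.
Current steady state (s = 0.18): k* = (0.18·3.5/0.12)^(1/0.57) ≈ 18.3416, y* = 3.5·18.3416^0.43 ≈ 12.2277, c* = (1−0.18)·12.2277 ≈ 10.0267.
At the golden rule the marginal product of capital equals n+δ: 0.43·3.5·k^(0.43−1) = 0.12. Solving, k_gold = (0.43·3.5/0.12)^(1/0.57) ≈ 84.5160.
y_gold = 3.5·84.5160^0.43 ≈ 23.5859, c_gold = y_gold − 0.12·k_gold ≈ 13.4439.
Gain: Δc = 13.4439 − 10.0267 ≈ 3.4172.

Δc ≈ 3.417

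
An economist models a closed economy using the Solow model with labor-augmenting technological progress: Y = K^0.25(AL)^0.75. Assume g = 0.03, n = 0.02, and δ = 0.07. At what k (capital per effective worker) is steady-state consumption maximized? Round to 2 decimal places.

k_gold ≈ 2.66

Break-even investment rate: n + g + δ = 0.02 + 0.03 + 0.07 = 0.12.
Maximizing c = f(k) − (n+g+δ)·k gives f'(k) = n+g+δ, i.e. 0.25·k^(0.25−1) = 0.12, so k_gold = (0.25/0.12)^(1/0.75) ≈ 2.6608.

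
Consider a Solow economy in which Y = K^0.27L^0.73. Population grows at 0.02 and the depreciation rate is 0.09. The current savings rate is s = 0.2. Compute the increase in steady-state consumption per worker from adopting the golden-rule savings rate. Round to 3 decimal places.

Δc ≈ 0.020

Break-even investment rate: n + δ = 0.02 + 0.09 = 0.11.
Current steady state (s = 0.2): k* = (0.2/0.11)^(1/0.73) ≈ 2.2681, y* = 2.2681^0.27 ≈ 1.2475, c* = (1−0.2)·1.2475 ≈ 0.9980.
At the golden rule the marginal product of capital equals n+δ: 0.27·k^(0.27−1) = 0.11. Solving, k_gold = (0.27/0.11)^(1/0.73) ≈ 3.4214.
y_gold = 3.4214^0.27 ≈ 1.3939, c_gold = y_gold − 0.11·k_gold ≈ 1.0176.
Gain: Δc = 1.0176 − 0.9980 ≈ 0.0196.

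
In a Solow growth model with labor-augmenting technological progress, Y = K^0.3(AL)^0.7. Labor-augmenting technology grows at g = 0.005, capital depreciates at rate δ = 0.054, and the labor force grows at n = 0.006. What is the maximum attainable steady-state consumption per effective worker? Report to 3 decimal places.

n + g + δ = 0.006 + 0.005 + 0.054 = 0.065.
Setting f'(k) = n+g+δ gives 0.3·k^(0.3−1) = 0.065, hence k_gold = (0.3/0.065)^(1/0.7) ≈ 8.8893.
y_gold = 8.8893^0.3 ≈ 1.9260.
c_gold = y_gold − (n+g+δ)·k_gold = 1.9260 − 0.065·8.8893 ≈ 1.3482.

c_gold ≈ 1.348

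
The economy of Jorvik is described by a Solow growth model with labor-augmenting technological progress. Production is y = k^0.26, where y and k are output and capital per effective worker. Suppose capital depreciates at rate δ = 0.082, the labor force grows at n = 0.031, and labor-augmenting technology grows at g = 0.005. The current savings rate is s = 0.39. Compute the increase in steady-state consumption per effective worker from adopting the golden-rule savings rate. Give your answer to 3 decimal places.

Break-even investment rate: n + g + δ = 0.031 + 0.005 + 0.082 = 0.118.
Current steady state (s = 0.39): k* = (0.39/0.118)^(1/0.74) ≈ 5.0303, y* = 5.0303^0.26 ≈ 1.5220, c* = (1−0.39)·1.5220 ≈ 0.9284.
Maximizing c = f(k) − (n+g+δ)·k gives f'(k) = n+g+δ, i.e. 0.26·k^(0.26−1) = 0.118, so k_gold = (0.26/0.118)^(1/0.74) ≈ 2.9083.
y_gold = 2.9083^0.26 ≈ 1.3199, c_gold = y_gold − 0.118·k_gold ≈ 0.9767.
Gain: Δc = 0.9767 − 0.9284 ≈ 0.0483.

Δc ≈ 0.048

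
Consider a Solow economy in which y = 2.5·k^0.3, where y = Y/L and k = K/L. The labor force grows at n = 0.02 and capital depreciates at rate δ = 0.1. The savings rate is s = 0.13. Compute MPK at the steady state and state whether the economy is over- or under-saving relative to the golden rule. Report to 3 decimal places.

The effective depreciation rate is n + δ = 0.02 + 0.1 = 0.12.
Steady-state k*: s·A·k^0.3 = 0.12·k gives k* = (0.13·2.5/0.12)^(1/0.7) ≈ 4.1509.
MPK = 0.3·2.5·4.1509^(-0.7) ≈ 0.2769.
MPK > n+δ = 0.12, so the economy is dynamically efficient (under-saving).

under-saving; MPK ≈ 0.277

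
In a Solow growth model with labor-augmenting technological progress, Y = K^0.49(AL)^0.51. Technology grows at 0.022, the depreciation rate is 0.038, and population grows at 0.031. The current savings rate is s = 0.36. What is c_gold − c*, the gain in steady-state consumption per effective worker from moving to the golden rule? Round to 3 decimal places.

Δc ≈ 0.172

The effective depreciation rate is n + g + δ = 0.031 + 0.022 + 0.038 = 0.091.
Current steady state (s = 0.36): k* = (0.36/0.091)^(1/0.51) ≈ 14.8286, y* = 14.8286^0.49 ≈ 3.7483, c* = (1−0.36)·3.7483 ≈ 2.3989.
Maximizing c = f(k) − (n+g+δ)·k gives f'(k) = n+g+δ, i.e. 0.49·k^(0.49−1) = 0.091, so k_gold = (0.49/0.091)^(1/0.51) ≈ 27.1417.
y_gold = 27.1417^0.49 ≈ 5.0406, c_gold = y_gold − 0.091·k_gold ≈ 2.5707.
Gain: Δc = 2.5707 − 2.3989 ≈ 0.1718.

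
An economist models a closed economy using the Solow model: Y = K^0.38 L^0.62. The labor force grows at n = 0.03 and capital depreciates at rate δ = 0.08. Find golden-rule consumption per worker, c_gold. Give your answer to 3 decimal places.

n + δ = 0.03 + 0.08 = 0.11.
At the golden rule the marginal product of capital equals n+δ: 0.38·k^(0.38−1) = 0.11. Solving, k_gold = (0.38/0.11)^(1/0.62) ≈ 7.3854.
y_gold = 7.3854^0.38 ≈ 2.1379.
c_gold = y_gold − (n+δ)·k_gold = 2.1379 − 0.11·7.3854 ≈ 1.3255.

c_gold ≈ 1.325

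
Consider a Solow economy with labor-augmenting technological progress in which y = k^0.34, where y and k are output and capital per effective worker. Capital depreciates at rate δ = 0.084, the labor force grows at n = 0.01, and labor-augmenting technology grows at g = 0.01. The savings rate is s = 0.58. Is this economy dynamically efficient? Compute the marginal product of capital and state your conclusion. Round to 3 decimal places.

n + g + δ = 0.01 + 0.01 + 0.084 = 0.104.
Steady-state k*: s·k^0.34 = 0.104·k gives k* = (0.58/0.104)^(1/0.66) ≈ 13.5176.
MPK = 0.34·13.5176^(-0.66) ≈ 0.0610.
MPK < n+g+δ = 0.104, so the economy is dynamically inefficient (over-saving).

dynamically inefficient; MPK ≈ 0.061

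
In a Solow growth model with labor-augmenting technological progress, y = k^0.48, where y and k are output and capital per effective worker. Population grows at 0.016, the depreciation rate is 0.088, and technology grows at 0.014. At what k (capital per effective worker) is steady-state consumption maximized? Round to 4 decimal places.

k_gold ≈ 14.8540

n + g + δ = 0.016 + 0.014 + 0.088 = 0.118.
At the golden rule the marginal product of capital equals n+g+δ: 0.48·k^(0.48−1) = 0.118. Solving, k_gold = (0.48/0.118)^(1/0.52) ≈ 14.8540.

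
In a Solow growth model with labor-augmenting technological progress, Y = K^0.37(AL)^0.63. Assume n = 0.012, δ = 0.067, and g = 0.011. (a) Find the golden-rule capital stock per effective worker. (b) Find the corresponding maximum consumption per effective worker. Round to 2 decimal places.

n + g + δ = 0.012 + 0.011 + 0.067 = 0.09.
At the golden rule the marginal product of capital equals n+g+δ: 0.37·k^(0.37−1) = 0.09. Solving, k_gold = (0.37/0.09)^(1/0.63) ≈ 9.4306.
y_gold = 9.4306^0.37 ≈ 2.2939; c_gold = y_gold − 0.09·k_gold ≈ 1.4452.

(a) k_gold ≈ 9.43; (b) c_gold ≈ 1.45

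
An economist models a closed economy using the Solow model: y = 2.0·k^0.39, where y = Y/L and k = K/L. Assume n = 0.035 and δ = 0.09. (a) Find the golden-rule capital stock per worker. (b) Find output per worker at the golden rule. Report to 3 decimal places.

(a) k_gold ≈ 20.118; (b) y_gold ≈ 6.448

The effective depreciation rate is n + δ = 0.035 + 0.09 = 0.125.
Setting f'(k) = n+δ gives 0.39·2.0·k^(0.39−1) = 0.125, hence k_gold = (0.39·2.0/0.125)^(1/0.61) ≈ 20.1178.
y_gold = 2.0·20.1178^0.39 ≈ 6.4480.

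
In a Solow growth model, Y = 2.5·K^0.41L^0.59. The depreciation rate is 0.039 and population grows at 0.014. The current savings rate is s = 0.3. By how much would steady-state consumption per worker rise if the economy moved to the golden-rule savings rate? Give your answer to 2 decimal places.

Δc ≈ 0.52

The effective depreciation rate is n + δ = 0.014 + 0.039 = 0.053.
Current steady state (s = 0.3): k* = (0.3·2.5/0.053)^(1/0.59) ≈ 89.2244, y* = 2.5·89.2244^0.41 ≈ 15.7630, c* = (1−0.3)·15.7630 ≈ 11.0341.
Golden rule sets MPK = n+δ: 0.41·2.5·k^(0.41−1) = 0.053, so k_gold = (0.41·2.5/0.053)^(1/0.59) ≈ 151.5027.
y_gold = 2.5·151.5027^0.41 ≈ 19.5845, c_gold = y_gold − 0.053·k_gold ≈ 11.5549.
Gain: Δc = 11.5549 − 11.0341 ≈ 0.5208.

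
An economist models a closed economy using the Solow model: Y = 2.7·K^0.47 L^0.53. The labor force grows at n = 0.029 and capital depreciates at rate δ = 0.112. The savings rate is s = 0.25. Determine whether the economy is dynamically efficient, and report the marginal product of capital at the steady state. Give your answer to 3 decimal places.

dynamically efficient; MPK ≈ 0.265

Capital per worker breaks even when investment replaces (n + δ)·k; here n + δ = 0.141.
Steady-state k*: s·A·k^0.47 = 0.141·k gives k* = (0.25·2.7/0.141)^(1/0.53) ≈ 19.1946.
MPK = 0.47·2.7·19.1946^(-0.53) ≈ 0.2651.
MPK > n+δ = 0.141, so the economy is dynamically efficient (under-saving).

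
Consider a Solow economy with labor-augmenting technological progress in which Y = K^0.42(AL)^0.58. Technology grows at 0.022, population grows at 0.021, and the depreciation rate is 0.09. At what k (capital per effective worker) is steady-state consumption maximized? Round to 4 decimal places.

k_gold ≈ 7.2616

Capital per effective worker breaks even when investment replaces (n + g + δ)·k; here n + g + δ = 0.133.
Golden rule sets MPK = n+g+δ: 0.42·k^(0.42−1) = 0.133, so k_gold = (0.42/0.133)^(1/0.58) ≈ 7.2616.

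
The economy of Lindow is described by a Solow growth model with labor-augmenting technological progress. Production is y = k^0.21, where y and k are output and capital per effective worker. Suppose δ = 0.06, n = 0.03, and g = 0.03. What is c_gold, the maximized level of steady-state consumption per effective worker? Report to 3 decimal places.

The effective depreciation rate is n + g + δ = 0.03 + 0.03 + 0.06 = 0.12.
Golden rule sets MPK = n+g+δ: 0.21·k^(0.21−1) = 0.12, so k_gold = (0.21/0.12)^(1/0.79) ≈ 2.0307.
y_gold = 2.0307^0.21 ≈ 1.1604.
c_gold = y_gold − (n+g+δ)·k_gold = 1.1604 − 0.12·2.0307 ≈ 0.9167.

c_gold ≈ 0.917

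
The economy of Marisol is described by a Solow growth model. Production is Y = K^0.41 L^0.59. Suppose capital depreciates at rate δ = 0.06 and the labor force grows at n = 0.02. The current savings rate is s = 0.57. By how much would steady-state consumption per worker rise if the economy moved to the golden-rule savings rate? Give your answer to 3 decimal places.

n + δ = 0.02 + 0.06 = 0.08.
Current steady state (s = 0.57): k* = (0.57/0.08)^(1/0.59) ≈ 27.8868, y* = 27.8868^0.41 ≈ 3.9139, c* = (1−0.57)·3.9139 ≈ 1.6830.
Setting f'(k) = n+δ gives 0.41·k^(0.41−1) = 0.08, hence k_gold = (0.41/0.08)^(1/0.59) ≈ 15.9541.
y_gold = 15.9541^0.41 ≈ 3.1130, c_gold = y_gold − 0.08·k_gold ≈ 1.8367.
Gain: Δc = 1.8367 − 1.6830 ≈ 0.1537.

Δc ≈ 0.154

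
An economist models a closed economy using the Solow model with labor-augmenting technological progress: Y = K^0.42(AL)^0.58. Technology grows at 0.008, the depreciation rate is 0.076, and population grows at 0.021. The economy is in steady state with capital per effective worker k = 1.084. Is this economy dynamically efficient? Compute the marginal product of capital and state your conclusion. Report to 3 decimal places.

dynamically efficient; MPK ≈ 0.401

Capital per effective worker breaks even when investment replaces (n + g + δ)·k; here n + g + δ = 0.105.
MPK = 0.42·k^(0.42−1) = 0.42·1.084^(-0.58) ≈ 0.4008.
MPK > 0.105, so the economy is dynamically efficient (under-saving).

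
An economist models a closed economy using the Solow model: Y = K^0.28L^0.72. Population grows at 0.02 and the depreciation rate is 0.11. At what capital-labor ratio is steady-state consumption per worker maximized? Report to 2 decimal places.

Capital per worker breaks even when investment replaces (n + δ)·k; here n + δ = 0.13.
Golden rule sets MPK = n+δ: 0.28·k^(0.28−1) = 0.13, so k_gold = (0.28/0.13)^(1/0.72) ≈ 2.9027.

k_gold ≈ 2.90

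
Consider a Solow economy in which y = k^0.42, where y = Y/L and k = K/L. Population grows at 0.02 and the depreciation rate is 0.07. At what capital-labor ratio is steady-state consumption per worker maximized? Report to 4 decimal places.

k_gold ≈ 14.2384

n + δ = 0.02 + 0.07 = 0.09.
Setting f'(k) = n+δ gives 0.42·k^(0.42−1) = 0.09, hence k_gold = (0.42/0.09)^(1/0.58) ≈ 14.2384.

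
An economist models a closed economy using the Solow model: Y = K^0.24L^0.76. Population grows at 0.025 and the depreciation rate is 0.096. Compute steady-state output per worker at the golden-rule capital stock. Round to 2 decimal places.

y_gold ≈ 1.24

Capital per worker breaks even when investment replaces (n + δ)·k; here n + δ = 0.121.
Setting f'(k) = n+δ gives 0.24·k^(0.24−1) = 0.121, hence k_gold = (0.24/0.121)^(1/0.76) ≈ 2.4624.
Output: y_gold = k_gold^0.24 = 2.4624^0.24 ≈ 1.2414.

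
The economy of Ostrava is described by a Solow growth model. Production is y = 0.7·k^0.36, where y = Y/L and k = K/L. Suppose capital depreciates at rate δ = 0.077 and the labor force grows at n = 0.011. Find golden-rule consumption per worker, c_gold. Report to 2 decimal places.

c_gold ≈ 0.81

Capital per worker breaks even when investment replaces (n + δ)·k; here n + δ = 0.088.
Maximizing c = f(k) − (n+δ)·k gives f'(k) = n+δ, i.e. 0.36·0.7·k^(0.36−1) = 0.088, so k_gold = (0.36·0.7/0.088)^(1/0.64) ≈ 5.1753.
y_gold = 0.7·5.1753^0.36 ≈ 1.2651.
c_gold = y_gold − (n+δ)·k_gold = 1.2651 − 0.088·5.1753 ≈ 0.8096.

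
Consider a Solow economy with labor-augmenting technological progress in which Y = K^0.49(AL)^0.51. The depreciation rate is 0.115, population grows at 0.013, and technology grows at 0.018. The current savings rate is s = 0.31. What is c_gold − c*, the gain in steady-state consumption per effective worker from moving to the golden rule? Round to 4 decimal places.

The effective depreciation rate is n + g + δ = 0.013 + 0.018 + 0.115 = 0.146.
Current steady state (s = 0.31): k* = (0.31/0.146)^(1/0.51) ≈ 4.3772, y* = 4.3772^0.49 ≈ 2.0615, c* = (1−0.31)·2.0615 ≈ 1.4224.
At the golden rule the marginal product of capital equals n+g+δ: 0.49·k^(0.49−1) = 0.146. Solving, k_gold = (0.49/0.146)^(1/0.51) ≈ 10.7415.
y_gold = 10.7415^0.49 ≈ 3.2005, c_gold = y_gold − 0.146·k_gold ≈ 1.6323.
Gain: Δc = 1.6323 − 1.4224 ≈ 0.2098.

Δc ≈ 0.2098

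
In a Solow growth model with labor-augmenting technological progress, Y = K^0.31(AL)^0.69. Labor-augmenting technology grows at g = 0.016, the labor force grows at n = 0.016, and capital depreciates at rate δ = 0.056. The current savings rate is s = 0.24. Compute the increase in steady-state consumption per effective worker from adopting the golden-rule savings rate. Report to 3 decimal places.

Δc ≈ 0.022

n + g + δ = 0.016 + 0.016 + 0.056 = 0.088.
Current steady state (s = 0.24): k* = (0.24/0.088)^(1/0.69) ≈ 4.2805, y* = 4.2805^0.31 ≈ 1.5695, c* = (1−0.24)·1.5695 ≈ 1.1928.
Setting f'(k) = n+g+δ gives 0.31·k^(0.31−1) = 0.088, hence k_gold = (0.31/0.088)^(1/0.69) ≈ 6.2027.
y_gold = 6.2027^0.31 ≈ 1.7608, c_gold = y_gold − 0.088·k_gold ≈ 1.2149.
Gain: Δc = 1.2149 − 1.1928 ≈ 0.0221.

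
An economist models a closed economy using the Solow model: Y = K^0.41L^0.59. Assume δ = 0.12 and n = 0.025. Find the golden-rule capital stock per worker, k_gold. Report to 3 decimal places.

k_gold ≈ 5.823

The effective depreciation rate is n + δ = 0.025 + 0.12 = 0.145.
Setting f'(k) = n+δ gives 0.41·k^(0.41−1) = 0.145, hence k_gold = (0.41/0.145)^(1/0.59) ≈ 5.8225.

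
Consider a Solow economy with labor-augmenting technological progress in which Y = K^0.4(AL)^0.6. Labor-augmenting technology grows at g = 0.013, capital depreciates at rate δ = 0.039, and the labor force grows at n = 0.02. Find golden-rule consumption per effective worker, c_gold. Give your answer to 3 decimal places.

c_gold ≈ 1.882

Capital per effective worker breaks even when investment replaces (n + g + δ)·k; here n + g + δ = 0.072.
Maximizing c = f(k) − (n+g+δ)·k gives f'(k) = n+g+δ, i.e. 0.4·k^(0.4−1) = 0.072, so k_gold = (0.4/0.072)^(1/0.6) ≈ 17.4266.
y_gold = 17.4266^0.4 ≈ 3.1368.
c_gold = y_gold − (n+g+δ)·k_gold = 3.1368 − 0.072·17.4266 ≈ 1.8821.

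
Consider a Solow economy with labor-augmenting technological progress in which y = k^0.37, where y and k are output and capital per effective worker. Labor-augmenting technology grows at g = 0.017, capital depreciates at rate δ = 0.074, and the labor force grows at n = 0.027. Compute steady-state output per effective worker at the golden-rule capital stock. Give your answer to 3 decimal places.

y_gold ≈ 1.957

Capital per effective worker breaks even when investment replaces (n + g + δ)·k; here n + g + δ = 0.118.
Setting f'(k) = n+g+δ gives 0.37·k^(0.37−1) = 0.118, hence k_gold = (0.37/0.118)^(1/0.63) ≈ 6.1349.
Output: y_gold = k_gold^0.37 = 6.1349^0.37 ≈ 1.9565.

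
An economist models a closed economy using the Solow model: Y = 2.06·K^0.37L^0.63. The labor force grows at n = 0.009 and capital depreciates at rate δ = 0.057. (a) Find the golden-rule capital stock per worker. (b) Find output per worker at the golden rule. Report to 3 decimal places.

The effective depreciation rate is n + δ = 0.009 + 0.057 = 0.066.
At the golden rule the marginal product of capital equals n+δ: 0.37·2.06·k^(0.37−1) = 0.066. Solving, k_gold = (0.37·2.06/0.066)^(1/0.63) ≈ 48.5901.
y_gold = 2.06·48.5901^0.37 ≈ 8.6674.

(a) k_gold ≈ 48.590; (b) y_gold ≈ 8.667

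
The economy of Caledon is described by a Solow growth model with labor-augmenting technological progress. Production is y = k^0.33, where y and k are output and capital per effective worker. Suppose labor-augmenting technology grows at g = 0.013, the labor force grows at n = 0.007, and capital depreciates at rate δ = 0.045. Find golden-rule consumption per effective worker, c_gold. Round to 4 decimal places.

The effective depreciation rate is n + g + δ = 0.007 + 0.013 + 0.045 = 0.065.
At the golden rule the marginal product of capital equals n+g+δ: 0.33·k^(0.33−1) = 0.065. Solving, k_gold = (0.33/0.065)^(1/0.67) ≈ 11.3015.
y_gold = 11.3015^0.33 ≈ 2.2260.
c_gold = y_gold − (n+g+δ)·k_gold = 2.2260 − 0.065·11.3015 ≈ 1.4915.

c_gold ≈ 1.4915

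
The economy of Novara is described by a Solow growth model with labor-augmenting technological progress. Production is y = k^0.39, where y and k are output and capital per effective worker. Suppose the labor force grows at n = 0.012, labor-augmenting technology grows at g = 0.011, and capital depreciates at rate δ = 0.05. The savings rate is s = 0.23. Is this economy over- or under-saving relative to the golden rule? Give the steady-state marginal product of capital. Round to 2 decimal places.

n + g + δ = 0.012 + 0.011 + 0.05 = 0.073.
Steady-state k*: s·k^0.39 = 0.073·k gives k* = (0.23/0.073)^(1/0.61) ≈ 6.5623.
MPK = 0.39·6.5623^(-0.61) ≈ 0.1238.
MPK > n+g+δ = 0.073, so the economy is dynamically efficient (under-saving).

under-saving; MPK ≈ 0.12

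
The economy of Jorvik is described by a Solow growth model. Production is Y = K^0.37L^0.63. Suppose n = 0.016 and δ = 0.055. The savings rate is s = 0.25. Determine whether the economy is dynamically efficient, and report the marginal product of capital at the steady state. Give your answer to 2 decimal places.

n + δ = 0.016 + 0.055 = 0.071.
Steady-state k*: s·k^0.37 = 0.071·k gives k* = (0.25/0.071)^(1/0.63) ≈ 7.3748.
MPK = 0.37·7.3748^(-0.63) ≈ 0.1051.
MPK > n+δ = 0.071, so the economy is dynamically efficient (under-saving).

dynamically efficient; MPK ≈ 0.11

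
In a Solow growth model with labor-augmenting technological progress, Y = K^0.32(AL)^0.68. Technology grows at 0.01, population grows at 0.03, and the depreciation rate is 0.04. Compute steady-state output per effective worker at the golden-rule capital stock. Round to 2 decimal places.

y_gold ≈ 1.92

The effective depreciation rate is n + g + δ = 0.03 + 0.01 + 0.04 = 0.08.
At the golden rule the marginal product of capital equals n+g+δ: 0.32·k^(0.32−1) = 0.08. Solving, k_gold = (0.32/0.08)^(1/0.68) ≈ 7.6804.
Output: y_gold = k_gold^0.32 = 7.6804^0.32 ≈ 1.9201.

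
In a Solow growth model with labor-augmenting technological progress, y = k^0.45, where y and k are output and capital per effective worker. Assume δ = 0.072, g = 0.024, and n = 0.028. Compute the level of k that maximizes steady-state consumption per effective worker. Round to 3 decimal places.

n + g + δ = 0.028 + 0.024 + 0.072 = 0.124.
Setting f'(k) = n+g+δ gives 0.45·k^(0.45−1) = 0.124, hence k_gold = (0.45/0.124)^(1/0.55) ≈ 10.4184.

k_gold ≈ 10.418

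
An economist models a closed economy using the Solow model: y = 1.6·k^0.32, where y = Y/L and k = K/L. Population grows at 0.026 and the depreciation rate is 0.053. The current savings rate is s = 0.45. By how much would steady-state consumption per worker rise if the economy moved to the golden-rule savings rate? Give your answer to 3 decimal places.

The effective depreciation rate is n + δ = 0.026 + 0.053 = 0.079.
Current steady state (s = 0.45): k* = (0.45·1.6/0.079)^(1/0.68) ≈ 25.7829, y* = 1.6·25.7829^0.32 ≈ 4.5263, c* = (1−0.45)·4.5263 ≈ 2.4895.
Golden rule sets MPK = n+δ: 0.32·1.6·k^(0.32−1) = 0.079, so k_gold = (0.32·1.6/0.079)^(1/0.68) ≈ 15.6168.
y_gold = 1.6·15.6168^0.32 ≈ 3.8554, c_gold = y_gold − 0.079·k_gold ≈ 2.6217.
Gain: Δc = 2.6217 − 2.4895 ≈ 0.1322.

Δc ≈ 0.132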